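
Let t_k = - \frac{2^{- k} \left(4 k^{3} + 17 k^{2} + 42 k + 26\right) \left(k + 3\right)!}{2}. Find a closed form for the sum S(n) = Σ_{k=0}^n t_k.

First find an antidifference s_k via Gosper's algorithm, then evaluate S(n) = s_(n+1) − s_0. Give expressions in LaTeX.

Ratio r(k) = (4*k**4 + 45*k**3 + 204*k**2 + 441*k + 356)/(2*(4*k**3 + 17*k**2 + 42*k + 26)).
Factor: A=k/2 + 2; B=1; C=k**3 + 17*k**2/4 + 21*k/2 + 13/2.
Set up (k/2 + 2)·f(k+1) − (1)·f(k) − (k**3 + 17*k**2/4 + 21*k/2 + 13/2) = 0.
d = 2 from the (1,0,3) case.
Solve for f: f(k) = (4*k**2 + k + 3)/2 (degree 2 ≤ 2).
Then R = B(k−1)f/C = 2*(4*k**2 + k + 3)/(4*k**3 + 17*k**2 + 42*k + 26), so s_k = R(k)·t_k = -(4*k**2 + k + 3)*factorial(k + 3)/2**k.
s_(k+1) − s_k = -(4*k**3 + 17*k**2 + 42*k + 26)*factorial(k + 3)/(2*2**k) = t_k.
s_(n+1) = -2**(-n - 1)*(4*n**2 + 9*n + 8)*factorial(n + 4) and s_(0) = -18, so S(n) = (36*2**n - 4*n**6*factorial(n) - 49*n**5*factorial(n) - 238*n**4*factorial(n) - 595*n**3*factorial(n) - 826*n**2*factorial(n) - 616*n*factorial(n) - 192*factorial(n))/(2*2**n).

S(n) = \frac{2^{- n} \left(36 \cdot 2^{n} - 4 n^{6} n! - 49 n^{5} n! - 238 n^{4} n! - 595 n^{3} n! - 826 n^{2} n! - 616 n n! - 192 n!\right)}{2}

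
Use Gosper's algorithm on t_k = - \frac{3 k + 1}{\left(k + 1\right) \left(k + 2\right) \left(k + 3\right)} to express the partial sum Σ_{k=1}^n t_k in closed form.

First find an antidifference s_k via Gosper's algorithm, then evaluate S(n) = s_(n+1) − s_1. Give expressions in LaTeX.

S(n) = \frac{n \left(- 5 n - 7\right)}{6 \left(n^{2} + 5 n + 6\right)}

r(k) = (k + 1)*(3*k + 4)/((k + 4)*(3*k + 1)) after simplifying.
A = k + 1, B = k + 4, C = k + 1/3.
Solve (k + 1)·f(k+1) − (k + 3)·f(k) = k + 1/3.
From deg A=1, deg B=1, deg C=1: d=2.
A polynomial solution: f(k) = k**2/3.
Get s_k = R·t_k = -k**2/((k + 1)*(k + 2)) with R(k) = B(k−1)f(k)/C(k) = k**2*(k + 3)/(3*k + 1).
Check: Δs_k = (-3*k - 1)/(k**3 + 6*k**2 + 11*k + 6). ✓
s_(n+1) = (-n**2 - 2*n - 1)/(n**2 + 5*n + 6) and s_(1) = -1/6, so S(n) = n*(-5*n - 7)/(6*(n**2 + 5*n + 6)).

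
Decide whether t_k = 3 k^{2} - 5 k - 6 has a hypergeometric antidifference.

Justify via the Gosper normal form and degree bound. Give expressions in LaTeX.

Yes. s_k = k \left(k^{2} - 4 k - 3\right).

t_(k+1)/t_k = (3*k**2 + k - 8)/(3*k**2 - 5*k - 6).
So A=1 and B=1, with C=k**2 - 5*k/3 - 2.
Set up (1)·f(k+1) − (1)·f(k) − (k**2 - 5*k/3 - 2) = 0.
Bound: deg f ≤ 3.
Match coefficients ⇒ f(k) = k*(k**2 - 4*k - 3)/3.
Then R = B(k−1)f/C = k*(k**2 - 4*k - 3)/(3*k**2 - 5*k - 6), so s_k = R(k)·t_k = k*(k**2 - 4*k - 3).
Δs = 3*k**2 - 5*k - 6, as required.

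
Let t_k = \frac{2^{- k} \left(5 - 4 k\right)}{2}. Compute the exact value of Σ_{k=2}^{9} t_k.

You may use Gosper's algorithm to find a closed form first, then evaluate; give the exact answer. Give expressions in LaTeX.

Σ = -1753/1024

The ratio is (4*k - 1)/(2*(4*k - 5)).
So A=1/2 and B=1, with C=k - 5/4.
f must satisfy (1/2)·f(k+1) − (1)·f(k) = k - 5/4.
Degrees (0,0,1) ⇒ d ≤ 1.
Match coefficients ⇒ f(k) = -(4*k - 1)/2.
So s_k = (B(k−1)f/C)·t_k = (-2*(4*k - 1)/(4*k - 5))·t_k = (4*k - 1)/2**k.
Check: Δs_k = (5 - 4*k)/(2*2**k). ✓
Sum = s_(10) − s_(2); s_(10) = 39/1024, s_(2) = 7/4 ⇒ -1753/1024.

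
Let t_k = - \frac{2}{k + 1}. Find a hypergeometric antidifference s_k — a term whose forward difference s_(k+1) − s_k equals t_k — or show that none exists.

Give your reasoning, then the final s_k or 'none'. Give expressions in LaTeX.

Compute t_(k+1)/t_k: get (k + 1)/(k + 2).
So A=k + 1 and B=k + 2, with C=1.
f must satisfy (k + 1)·f(k+1) − (k + 1)·f(k) = 1.
Bound: deg f ≤ 0.
Generic f = c0 gives residual -1; -1 = 0 cannot hold, so t_k is not Gosper-summable.

no hypergeometric antidifference exists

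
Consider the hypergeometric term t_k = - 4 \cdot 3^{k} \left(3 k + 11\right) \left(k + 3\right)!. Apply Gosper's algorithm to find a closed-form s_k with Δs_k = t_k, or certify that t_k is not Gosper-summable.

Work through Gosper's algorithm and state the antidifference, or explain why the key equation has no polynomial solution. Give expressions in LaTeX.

s_k = - 4 \cdot 3^{k} \left(k + 3\right)!

Step 1: r(k) = 3*(k + 4)*(3*k + 14)/(3*k + 11).
Factor: A=3*k + 12; B=1; C=k + 11/3.
Solve (3*k + 12)·f(k+1) − (1)·f(k) = k + 11/3.
Bound: deg f ≤ 0.
Coefficient equations give f(k) = 1/3.
Certificate R = B(k−1)f/C = 1/(3*k + 11) gives s_k = -4*3**k*factorial(k + 3).
Verify: -4*3**k*(3*k + 11)*factorial(k + 3) matches t_k.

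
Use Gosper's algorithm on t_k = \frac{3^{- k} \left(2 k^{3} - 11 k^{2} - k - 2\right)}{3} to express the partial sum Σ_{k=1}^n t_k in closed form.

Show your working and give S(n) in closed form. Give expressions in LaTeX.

S(n) = 3^{- n - 1} \left(- 10 \cdot 3^{n} - n^{3} + n^{2} + 8 n + 10\right)

Ratio r(k) = (2*k**3 - 5*k**2 - 17*k - 12)/(3*(2*k**3 - 11*k**2 - k - 2)).
A = 1/3, B = 1, C = k**3 - 11*k**2/2 - k/2 - 1.
Set up (1/3)·f(k+1) − (1)·f(k) − (k**3 - 11*k**2/2 - k/2 - 1) = 0.
Bound: deg f ≤ 3.
Match coefficients ⇒ f(k) = -3*(k**3 - 4*k**2 - 3*k - 4)/2.
Certificate R = B(k−1)f/C = -3*(k**3 - 4*k**2 - 3*k - 4)/(2*k**3 - 11*k**2 - k - 2) gives s_k = (-k**3 + 4*k**2 + 3*k + 4)/3**k.
Verify: (2*k**3 - 11*k**2 - k - 2)/(3*3**k) matches t_k.
Evaluate: s_(n+1) = 3**(-n - 1)*(-n**3 + n**2 + 8*n + 10); subtract s_(1) = 10/3 ⇒ S(n) = 3**(-n - 1)*(-10*3**n - n**3 + n**2 + 8*n + 10).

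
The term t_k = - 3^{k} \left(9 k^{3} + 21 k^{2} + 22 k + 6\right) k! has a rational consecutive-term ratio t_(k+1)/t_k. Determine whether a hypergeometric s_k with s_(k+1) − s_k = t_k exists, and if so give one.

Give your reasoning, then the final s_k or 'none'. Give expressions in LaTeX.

s_k = - 3^{k} k \left(3 k - 1\right) k!

t_(k+1)/t_k = 3*(9*k**4 + 57*k**3 + 139*k**2 + 149*k + 58)/(9*k**3 + 21*k**2 + 22*k + 6).
So A=3*k + 3 and B=1, with C=k**3 + 7*k**2/3 + 22*k/9 + 2/3.
Solve (3*k + 3)·f(k+1) − (1)·f(k) = k**3 + 7*k**2/3 + 22*k/9 + 2/3.
d = 2 from the (1,0,3) case.
A polynomial solution: f(k) = k*(3*k - 1)/9.
Then R = B(k−1)f/C = k*(3*k - 1)/(9*k**3 + 21*k**2 + 22*k + 6), so s_k = R(k)·t_k = -3**k*k*(3*k - 1)*factorial(k).
Δs = -3**k*(9*k**3 + 21*k**2 + 22*k + 6)*factorial(k), as required.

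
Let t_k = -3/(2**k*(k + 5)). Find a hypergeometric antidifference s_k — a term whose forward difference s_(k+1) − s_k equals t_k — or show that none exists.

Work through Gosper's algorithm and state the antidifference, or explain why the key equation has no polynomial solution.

none — t_k is not Gosper-summable

Step 1: r(k) = (k + 5)/(2*(k + 6)).
A = k/2 + 5/2, B = k + 6, C = 1.
Solve (k/2 + 5/2)·f(k+1) − (k + 5)·f(k) = 1.
d = -1 from the (1,1,0) case.
d = -1 < 0 ⇒ no nonzero polynomial f; not summable.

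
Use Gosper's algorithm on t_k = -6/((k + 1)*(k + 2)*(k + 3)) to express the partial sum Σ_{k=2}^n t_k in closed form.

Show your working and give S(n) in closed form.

S(n) = (-n**2 - 5*n + 6)/(4*(n**2 + 5*n + 6))

t_(k+1)/t_k = (k + 1)/(k + 4).
So A=k + 1 and B=k + 4, with C=1.
Set up (k + 1)·f(k+1) − (k + 3)·f(k) − (1) = 0.
d = 2 from the (1,1,0) case.
Solve for f: f(k) = k*(k + 3)/4 (degree 2 ≤ 2).
Get s_k = R·t_k = 3*k*(-k - 3)/(2*(k + 1)*(k + 2)) with R(k) = B(k−1)f(k)/C(k) = k*(k + 3)**2/4.
Verify: -6/(k**3 + 6*k**2 + 11*k + 6) matches t_k.
Telescope: S(n) = s_(n+1) − s_(2) = 3*(-n**2 - 5*n - 4)/(2*(n**2 + 5*n + 6)) − (-5/4) = (-n**2 - 5*n + 6)/(4*(n**2 + 5*n + 6)).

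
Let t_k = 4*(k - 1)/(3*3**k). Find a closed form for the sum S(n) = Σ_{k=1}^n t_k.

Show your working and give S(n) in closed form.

The ratio is k/(3*(k - 1)).
Factor: A=1/3; B=1; C=k - 1.
Solve (1/3)·f(k+1) − (1)·f(k) = k - 1.
d = 1 from the (0,0,1) case.
A polynomial solution: f(k) = -3*(2*k - 1)/4.
Then R = B(k−1)f/C = -3*(2*k - 1)/(4*(k - 1)), so s_k = R(k)·t_k = (1 - 2*k)/3**k.
Δs = 4*(k - 1)/(3*3**k), as required.
Telescope: S(n) = s_(n+1) − s_(1) = 3**(-n - 1)*(-2*n - 1) − (-1/3) = 3**(-n - 1)*(3**n - 2*n - 1).

S(n) = 3**(-n - 1)*(3**n - 2*n - 1)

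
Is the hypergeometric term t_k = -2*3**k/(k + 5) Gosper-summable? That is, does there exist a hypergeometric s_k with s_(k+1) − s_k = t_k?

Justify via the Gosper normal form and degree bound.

Ratio r(k) = 3*(k + 5)/(k + 6).
A = 3*k + 15, B = k + 6, C = 1.
Key eq: (3*k + 15)·f(k+1) = (k + 5)·f(k) + (1).
Bound: deg f ≤ -1.
Bound -1 < 0, so the key equation has no polynomial solution.

No. Not Gosper-summable.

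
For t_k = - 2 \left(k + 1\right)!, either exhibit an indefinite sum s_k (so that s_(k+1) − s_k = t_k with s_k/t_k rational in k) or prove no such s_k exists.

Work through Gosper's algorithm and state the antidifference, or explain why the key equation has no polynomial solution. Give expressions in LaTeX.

none (Gosper's algorithm certifies no s_k)

Compute t_(k+1)/t_k: get k + 2.
Gosper form: A/B · C(k+1)/C(k) with A=k + 2, B=1, C=1.
Need (k + 2)·f(k+1) − (1)·f(k) = 1.
Degrees (1,0,0) ⇒ d ≤ -1.
deg f ≤ -1 is impossible — no certificate.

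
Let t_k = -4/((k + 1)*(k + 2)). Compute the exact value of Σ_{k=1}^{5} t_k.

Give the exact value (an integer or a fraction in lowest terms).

Σ = -10/7

Compute t_(k+1)/t_k: get (k + 1)/(k + 3).
Normal form (A,B,C) = (k + 1, k + 3, 1).
Solve (k + 1)·f(k+1) − (k + 2)·f(k) = 1.
Bound: deg f ≤ 1.
Match coefficients ⇒ f(k) = k.
Get s_k = R·t_k = -4*k/(k + 1) with R(k) = B(k−1)f(k)/C(k) = k*(k + 2).
Verify: -4/(k**2 + 3*k + 2) matches t_k.
Sum = s_(6) − s_(1); s_(6) = -24/7, s_(1) = -2 ⇒ -10/7.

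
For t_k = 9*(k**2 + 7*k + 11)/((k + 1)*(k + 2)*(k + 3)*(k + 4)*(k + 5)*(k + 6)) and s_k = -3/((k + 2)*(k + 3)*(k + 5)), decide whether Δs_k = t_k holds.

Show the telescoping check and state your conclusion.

s_(k+1) = -3/((k + 3)*(k + 4)*(k + 6))
s_(k+1) − s_k = 3*(3*k + 14)/(k**5 + 20*k**4 + 155*k**3 + 580*k**2 + 1044*k + 720)
(s_(k+1) − s_k) − t_k = 3*(-4*k - 19)/(k**6 + 21*k**5 + 175*k**4 + 735*k**3 + 1624*k**2 + 1764*k + 720)

Invalid: residual 3*(-4*k - 19)/(k**6 + 21*k**5 + 175*k**4 + 735*k**3 + 1624*k**2 + 1764*k + 720) ≠ 0.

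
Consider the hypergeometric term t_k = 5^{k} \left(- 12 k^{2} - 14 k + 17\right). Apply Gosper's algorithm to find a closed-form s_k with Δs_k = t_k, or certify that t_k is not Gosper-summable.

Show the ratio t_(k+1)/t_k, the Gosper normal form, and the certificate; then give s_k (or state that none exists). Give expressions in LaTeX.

s_k = 5^{k} \left(- 3 k^{2} + 4 k + 3\right)

Ratio r(k) = 5*(12*k**2 + 38*k + 9)/(12*k**2 + 14*k - 17).
Gosper form: A/B · C(k+1)/C(k) with A=5, B=1, C=k**2 + 7*k/6 - 17/12.
Need (5)·f(k+1) − (1)·f(k) = k**2 + 7*k/6 - 17/12.
deg f ≤ 2 (via 0,0,2).
Solve for f: f(k) = (3*k**2 - 4*k - 3)/12 (degree 2 ≤ 2).
Certificate R = B(k−1)f/C = (3*k**2 - 4*k - 3)/(12*k**2 + 14*k - 17) gives s_k = 5**k*(-3*k**2 + 4*k + 3).
s_(k+1) − s_k = 5**k*(-12*k**2 - 14*k + 17) = t_k.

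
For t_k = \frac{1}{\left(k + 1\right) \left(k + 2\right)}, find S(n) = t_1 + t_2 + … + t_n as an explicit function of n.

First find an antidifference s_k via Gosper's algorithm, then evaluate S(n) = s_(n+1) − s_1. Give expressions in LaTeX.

t_(k+1)/t_k = (k + 1)/(k + 3).
Factor: A=k + 1; B=k + 3; C=1.
Solve (k + 1)·f(k+1) − (k + 2)·f(k) = 1.
From deg A=1, deg B=1, deg C=0: d=1.
Solve for f: f(k) = k (degree 1 ≤ 1).
Get s_k = R·t_k = k/(k + 1) with R(k) = B(k−1)f(k)/C(k) = k*(k + 2).
Verify: 1/(k**2 + 3*k + 2) matches t_k.
Telescope: S(n) = s_(n+1) − s_(1) = (n + 1)/(n + 2) − (1/2) = n/(2*(n + 2)).

S(n) = \frac{n}{2 \left(n + 2\right)}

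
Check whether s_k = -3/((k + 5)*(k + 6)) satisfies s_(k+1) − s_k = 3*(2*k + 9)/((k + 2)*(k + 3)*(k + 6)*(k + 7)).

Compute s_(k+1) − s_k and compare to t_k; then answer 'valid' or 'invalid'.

Invalid: residual 9*(-3*k - 11)/(k**5 + 23*k**4 + 203*k**3 + 853*k**2 + 1692*k + 1260) ≠ 0.

s_(k+1) = -3/((k + 6)*(k + 7))
s_(k+1) − s_k = 6/(k**3 + 18*k**2 + 107*k + 210)
(s_(k+1) − s_k) − t_k = 9*(-3*k - 11)/(k**5 + 23*k**4 + 203*k**3 + 853*k**2 + 1692*k + 1260)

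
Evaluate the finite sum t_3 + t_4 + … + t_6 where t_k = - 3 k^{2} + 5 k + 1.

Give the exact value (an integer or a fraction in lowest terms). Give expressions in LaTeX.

Σ = -164

Step 1: r(k) = (3*k**2 + k - 3)/(3*k**2 - 5*k - 1).
So A=1 and B=1, with C=k**2 - 5*k/3 - 1/3.
Set up (1)·f(k+1) − (1)·f(k) − (k**2 - 5*k/3 - 1/3) = 0.
Bound: deg f ≤ 3.
Solve for f: f(k) = k*(k**2 - 4*k + 2)/3 (degree 3 ≤ 3).
R(k) = B(k−1)·f(k)/C(k) = k*(k**2 - 4*k + 2)/(3*k**2 - 5*k - 1); s_k = R·t_k = k*(-k**2 + 4*k - 2).
Δs = -3*k**2 + 5*k + 1, as required.
Sum = s_(7) − s_(3); s_(7) = -161, s_(3) = 3 ⇒ -164.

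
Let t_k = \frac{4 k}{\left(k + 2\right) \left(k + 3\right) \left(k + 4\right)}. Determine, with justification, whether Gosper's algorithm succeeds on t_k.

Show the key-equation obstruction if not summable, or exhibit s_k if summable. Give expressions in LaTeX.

Step 1: r(k) = (k + 1)*(k + 2)/(k*(k + 5)).
Gosper form: A/B · C(k+1)/C(k) with A=k + 2, B=k + 5, C=k.
Key eq: (k + 2)·f(k+1) = (k + 4)·f(k) + (k).
Degrees (1,1,1) ⇒ d ≤ 2.
Coefficient equations give f(k) = k*(k - 1)/6.
Then R = B(k−1)f/C = (k - 1)*(k + 4)/6, so s_k = R(k)·t_k = 2*k*(k - 1)/(3*(k + 2)*(k + 3)).
Verify: 4*k/(k**3 + 9*k**2 + 26*k + 24) matches t_k.

Yes. s_k = \frac{2 k \left(k - 1\right)}{3 \left(k + 2\right) \left(k + 3\right)}.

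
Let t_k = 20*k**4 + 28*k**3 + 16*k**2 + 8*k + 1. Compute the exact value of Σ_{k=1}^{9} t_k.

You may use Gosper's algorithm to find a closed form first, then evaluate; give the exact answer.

Step 1: r(k) = (20*k**4 + 108*k**3 + 220*k**2 + 204*k + 73)/(20*k**4 + 28*k**3 + 16*k**2 + 8*k + 1).
So A=1 and B=1, with C=k**4 + 7*k**3/5 + 4*k**2/5 + 2*k/5 + 1/20.
f must satisfy (1)·f(k+1) − (1)·f(k) = k**4 + 7*k**3/5 + 4*k**2/5 + 2*k/5 + 1/20.
Bound: deg f ≤ 5.
A polynomial solution: f(k) = k*(4*k**4 - 3*k**3 - 2*k**2 + 3*k - 1)/20.
R(k) = B(k−1)·f(k)/C(k) = k*(4*k**4 - 3*k**3 - 2*k**2 + 3*k - 1)/(20*k**4 + 28*k**3 + 16*k**2 + 8*k + 1); s_k = R·t_k = k*(4*k**4 - 3*k**3 - 2*k**2 + 3*k - 1).
s_(k+1) − s_k = 20*k**4 + 28*k**3 + 16*k**2 + 8*k + 1 = t_k.
Σ_(k=1)^(9) t_k = s_(10) − s_(1) = 368290 − (1) = 368289.

Σ = 368289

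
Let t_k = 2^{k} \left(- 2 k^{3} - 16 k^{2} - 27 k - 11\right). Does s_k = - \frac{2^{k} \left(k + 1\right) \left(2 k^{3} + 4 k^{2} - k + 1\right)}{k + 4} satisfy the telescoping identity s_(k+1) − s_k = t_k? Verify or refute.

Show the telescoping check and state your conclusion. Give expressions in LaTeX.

s_(k+1) = -2**(k + 1)*(k + 2)*(-k + 2*(k + 1)**3 + 4*(k + 1)**2)/(k + 5)
s_(k+1) − s_k = 2**k*(-2*k**5 - 28*k**4 - 145*k**3 - 313*k**2 - 279*k - 91)/(k**2 + 9*k + 20)
(s_(k+1) − s_k) − t_k = 2**k*(6*k**4 + 66*k**3 + 261*k**2 + 360*k + 129)/(k**2 + 9*k + 20)

Invalid: residual \frac{2^{k} \left(6 k^{4} + 66 k^{3} + 261 k^{2} + 360 k + 129\right)}{k^{2} + 9 k + 20} ≠ 0.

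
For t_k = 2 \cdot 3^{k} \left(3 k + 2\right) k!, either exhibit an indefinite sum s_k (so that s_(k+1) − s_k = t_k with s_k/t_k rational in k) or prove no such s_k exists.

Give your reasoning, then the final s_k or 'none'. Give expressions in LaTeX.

s_k = 2 \cdot 3^{k} k!

Compute t_(k+1)/t_k: get 3*(k + 1)*(3*k + 5)/(3*k + 2).
Gosper form: A/B · C(k+1)/C(k) with A=3*k + 3, B=1, C=k + 2/3.
Need (3*k + 3)·f(k+1) − (1)·f(k) = k + 2/3.
d = 0 from the (1,0,1) case.
Solving with deg f ≤ 0: f(k) = 1/3.
So s_k = (B(k−1)f/C)·t_k = (1/(3*k + 2))·t_k = 2*3**k*factorial(k).
Verify: 2*3**k*(3*k + 2)*factorial(k) matches t_k.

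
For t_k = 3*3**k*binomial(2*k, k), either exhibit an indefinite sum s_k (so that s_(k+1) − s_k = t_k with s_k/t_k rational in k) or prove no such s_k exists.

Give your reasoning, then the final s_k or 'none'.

none — t_k is not Gosper-summable

r(k) = 6*(2*k + 1)/(k + 1) after simplifying.
Normal form (A,B,C) = (12*k + 6, k + 1, 1).
Set up (12*k + 6)·f(k+1) − (k)·f(k) − (1) = 0.
From deg A=1, deg B=1, deg C=0: d=-1.
Negative degree bound (-1): no f exists, t_k not Gosper-summable.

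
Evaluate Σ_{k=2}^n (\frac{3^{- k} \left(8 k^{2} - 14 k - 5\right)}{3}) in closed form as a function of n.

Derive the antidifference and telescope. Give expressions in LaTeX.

r(k) = (8*k**2 + 2*k - 11)/(3*(8*k**2 - 14*k - 5)) after simplifying.
So A=1/3 and B=1, with C=k**2 - 7*k/4 - 5/8.
Solve (1/3)·f(k+1) − (1)·f(k) = k**2 - 7*k/4 - 5/8.
deg f ≤ 2 (via 0,0,2).
A polynomial solution: f(k) = -3*(4*k**2 - 3*k - 2)/8.
So s_k = (B(k−1)f/C)·t_k = (-3*(4*k**2 - 3*k - 2)/(8*k**2 - 14*k - 5))·t_k = (-4*k**2 + 3*k + 2)/3**k.
s_(k+1) − s_k = (8*k**2 - 14*k - 5)/(3*3**k) = t_k.
Evaluate: s_(n+1) = 3**(-n - 1)*(-4*n**2 - 5*n + 1); subtract s_(2) = -8/9 ⇒ S(n) = 3**(-n - 2)*(8*3**n - 12*n**2 - 15*n + 3).

S(n) = 3^{- n - 2} \left(8 \cdot 3^{n} - 12 n^{2} - 15 n + 3\right)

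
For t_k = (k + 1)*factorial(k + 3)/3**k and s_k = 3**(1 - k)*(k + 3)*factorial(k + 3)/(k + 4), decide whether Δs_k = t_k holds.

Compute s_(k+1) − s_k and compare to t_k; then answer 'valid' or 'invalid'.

Invalid: residual -(k**2 + 5*k + 1)*factorial(k + 3)/(3**k*(k + 4)*(k + 5)) ≠ 0.

s_(k+1) = (k + 4)*factorial(k + 4)/(3**k*(k + 5))
s_(k+1) − s_k = (k**3 + 9*k**2 + 24*k + 19)*factorial(k + 3)/(3**k*(k + 4)*(k + 5))
(s_(k+1) − s_k) − t_k = -(k**2 + 5*k + 1)*factorial(k + 3)/(3**k*(k + 4)*(k + 5))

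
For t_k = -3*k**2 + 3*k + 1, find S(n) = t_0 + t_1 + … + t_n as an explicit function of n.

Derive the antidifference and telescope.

S(n) = -n**3 + 2*n + 1

The ratio is (3*k**2 + 3*k - 1)/(3*k**2 - 3*k - 1).
Gosper form: A/B · C(k+1)/C(k) with A=1, B=1, C=k**2 - k - 1/3.
f must satisfy (1)·f(k+1) − (1)·f(k) = k**2 - k - 1/3.
Bound: deg f ≤ 3.
Match coefficients ⇒ f(k) = k*(k**2 - 3*k + 1)/3.
Certificate R = B(k−1)f/C = k*(k**2 - 3*k + 1)/(3*k**2 - 3*k - 1) gives s_k = k*(-k**2 + 3*k - 1).
Check: Δs_k = -3*k**2 + 3*k + 1. ✓
s_(n+1) = -n**3 + 2*n + 1 and s_(0) = 0, so S(n) = -n**3 + 2*n + 1.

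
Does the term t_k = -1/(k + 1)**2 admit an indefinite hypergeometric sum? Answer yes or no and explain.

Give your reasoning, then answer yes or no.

No. Not Gosper-summable.

Step 1: r(k) = (k + 1)**2/(k + 2)**2.
Gosper form: A/B · C(k+1)/C(k) with A=k**2 + 2*k + 1, B=k**2 + 4*k + 4, C=1.
Solve (k**2 + 2*k + 1)·f(k+1) − (k**2 + 2*k + 1)·f(k) = 1.
Degrees (2,2,0) ⇒ d ≤ 0.
f = c0 ⇒ A·f(k+1) − B(k−1)·f(k) − C = -1. The system {-1 = 0} is inconsistent; no antidifference.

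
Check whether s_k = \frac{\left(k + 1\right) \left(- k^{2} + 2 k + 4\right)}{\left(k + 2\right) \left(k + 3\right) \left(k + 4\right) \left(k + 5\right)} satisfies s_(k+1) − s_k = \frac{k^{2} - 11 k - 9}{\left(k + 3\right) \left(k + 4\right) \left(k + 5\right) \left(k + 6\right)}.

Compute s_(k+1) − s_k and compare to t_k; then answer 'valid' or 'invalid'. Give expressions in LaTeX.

Invalid: residual \frac{- 2 k^{2} + 11 k + 14}{k^{5} + 20 k^{4} + 155 k^{3} + 580 k^{2} + 1044 k + 720} ≠ 0.

s_(k+1) = (k + 2)*(2*k - (k + 1)**2 + 6)/((k + 3)*(k + 4)*(k + 5)*(k + 6))
s_(k+1) − s_k = (k**3 - 11*k**2 - 20*k - 4)/(k**5 + 20*k**4 + 155*k**3 + 580*k**2 + 1044*k + 720)
(s_(k+1) − s_k) − t_k = (-2*k**2 + 11*k + 14)/(k**5 + 20*k**4 + 155*k**3 + 580*k**2 + 1044*k + 720)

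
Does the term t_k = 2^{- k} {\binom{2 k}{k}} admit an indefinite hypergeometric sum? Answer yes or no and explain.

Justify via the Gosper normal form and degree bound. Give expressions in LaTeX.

t_(k+1)/t_k = (2*k + 1)/(k + 1).
A = 2*k + 1, B = k + 1, C = 1.
f must satisfy (2*k + 1)·f(k+1) − (k)·f(k) = 1.
deg f ≤ -1 (via 1,1,0).
Bound -1 < 0, so the key equation has no polynomial solution.

No. Not Gosper-summable.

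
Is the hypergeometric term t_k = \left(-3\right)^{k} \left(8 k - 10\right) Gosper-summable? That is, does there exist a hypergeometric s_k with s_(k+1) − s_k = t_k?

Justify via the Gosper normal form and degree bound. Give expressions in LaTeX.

Compute t_(k+1)/t_k: get 3*(1 - 4*k)/(4*k - 5).
A = -3, B = 1, C = k - 5/4.
Set up (-3)·f(k+1) − (1)·f(k) − (k - 5/4) = 0.
d = 1 from the (0,0,1) case.
Solving with deg f ≤ 1: f(k) = -(k - 2)/4.
R(k) = B(k−1)·f(k)/C(k) = -(k - 2)/(4*k - 5); s_k = R·t_k = 2*(-3)**k*(2 - k).
Δs = (-3)**k*(8*k - 10), as required.

Yes. s_k = 2 \left(-3\right)^{k} \left(2 - k\right).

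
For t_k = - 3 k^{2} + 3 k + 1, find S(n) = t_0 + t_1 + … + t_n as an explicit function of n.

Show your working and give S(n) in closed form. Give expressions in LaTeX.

t_(k+1)/t_k = (3*k**2 + 3*k - 1)/(3*k**2 - 3*k - 1).
So A=1 and B=1, with C=k**2 - k - 1/3.
Solve (1)·f(k+1) − (1)·f(k) = k**2 - k - 1/3.
Bound: deg f ≤ 3.
Solving with deg f ≤ 3: f(k) = k*(k**2 - 3*k + 1)/3.
R(k) = B(k−1)·f(k)/C(k) = k*(k**2 - 3*k + 1)/(3*k**2 - 3*k - 1); s_k = R·t_k = k*(-k**2 + 3*k - 1).
s_(k+1) − s_k = -3*k**2 + 3*k + 1 = t_k.
Evaluate: s_(n+1) = -n**3 + 2*n + 1; subtract s_(0) = 0 ⇒ S(n) = -n**3 + 2*n + 1.

S(n) = - n^{3} + 2 n + 1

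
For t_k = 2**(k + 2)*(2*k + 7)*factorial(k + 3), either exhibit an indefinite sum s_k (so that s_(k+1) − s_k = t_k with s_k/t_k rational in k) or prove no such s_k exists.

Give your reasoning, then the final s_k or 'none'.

The ratio is 2*(k + 4)*(2*k + 9)/(2*k + 7).
Gosper form: A/B · C(k+1)/C(k) with A=2*k + 8, B=1, C=k + 7/2.
Key eq: (2*k + 8)·f(k+1) = (1)·f(k) + (k + 7/2).
d = 0 from the (1,0,1) case.
A polynomial solution: f(k) = 1/2.
R(k) = B(k−1)·f(k)/C(k) = 1/(2*k + 7); s_k = R·t_k = 2**(k + 2)*factorial(k + 3).
Verify: 2**(k + 2)*(2*k + 7)*factorial(k + 3) matches t_k.

s_k = 2**(k + 2)*factorial(k + 3)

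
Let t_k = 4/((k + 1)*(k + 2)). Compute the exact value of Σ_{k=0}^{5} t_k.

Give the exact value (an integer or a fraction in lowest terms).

Σ = 24/7

t_(k+1)/t_k = (k + 1)/(k + 3).
Normal form (A,B,C) = (k + 1, k + 3, 1).
f must satisfy (k + 1)·f(k+1) − (k + 2)·f(k) = 1.
Degrees (1,1,0) ⇒ d ≤ 1.
Coefficient equations give f(k) = k.
Then R = B(k−1)f/C = k*(k + 2), so s_k = R(k)·t_k = 4*k/(k + 1).
s_(k+1) − s_k = 4/(k**2 + 3*k + 2) = t_k.
Telescoping: Σ = s_(6) − s_(0) = 24/7 − (0) = 24/7.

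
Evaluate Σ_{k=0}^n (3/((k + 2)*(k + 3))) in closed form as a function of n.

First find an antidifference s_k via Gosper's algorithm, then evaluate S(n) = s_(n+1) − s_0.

S(n) = 3*(n + 1)/(2*(n + 3))

t_(k+1)/t_k = (k + 2)/(k + 4).
Gosper form: A/B · C(k+1)/C(k) with A=k + 2, B=k + 4, C=1.
Solve (k + 2)·f(k+1) − (k + 3)·f(k) = 1.
Bound: deg f ≤ 1.
Solving with deg f ≤ 1: f(k) = k/2.
So s_k = (B(k−1)f/C)·t_k = (k*(k + 3)/2)·t_k = 3*k/(2*(k + 2)).
Δs = 3/(k**2 + 5*k + 6), as required.
Evaluate: s_(n+1) = 3*(n + 1)/(2*(n + 3)); subtract s_(0) = 0 ⇒ S(n) = 3*(n + 1)/(2*(n + 3)).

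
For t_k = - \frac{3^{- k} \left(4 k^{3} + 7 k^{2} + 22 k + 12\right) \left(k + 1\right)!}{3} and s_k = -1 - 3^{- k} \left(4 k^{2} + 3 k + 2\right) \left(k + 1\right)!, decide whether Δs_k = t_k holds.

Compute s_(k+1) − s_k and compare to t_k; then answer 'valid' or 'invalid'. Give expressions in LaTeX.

s_(k+1) = -3**(-k - 1)*(3*k + 4*(k + 1)**2 + 5)*factorial(k + 2) - 1
s_(k+1) − s_k = -(4*k**3 + 7*k**2 + 22*k + 12)*factorial(k + 1)/(3*3**k)
(s_(k+1) − s_k) − t_k = 0

valid (s_(k+1) − s_k reduces to t_k)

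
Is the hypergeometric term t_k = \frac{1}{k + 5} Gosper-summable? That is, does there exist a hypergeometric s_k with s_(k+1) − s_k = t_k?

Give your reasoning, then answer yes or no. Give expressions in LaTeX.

t_(k+1)/t_k = (k + 5)/(k + 6).
Gosper form: A/B · C(k+1)/C(k) with A=k + 5, B=k + 6, C=1.
Set up (k + 5)·f(k+1) − (k + 5)·f(k) − (1) = 0.
From deg A=1, deg B=1, deg C=0: d=0.
f = c0 ⇒ A·f(k+1) − B(k−1)·f(k) − C = -1. The system {-1 = 0} is inconsistent; no antidifference.

No; the coefficient equations for f are inconsistent.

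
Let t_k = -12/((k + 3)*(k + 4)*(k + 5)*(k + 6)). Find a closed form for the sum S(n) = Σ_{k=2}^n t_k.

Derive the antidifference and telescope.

r(k) = (k + 3)/(k + 7) after simplifying.
Take A(k)=k + 3, B(k)=k + 7, C(k)=1.
Key eq: (k + 3)·f(k+1) = (k + 6)·f(k) + (1).
Bound: deg f ≤ 3.
Match coefficients ⇒ f(k) = k*(k**2 + 12*k + 47)/180.
Then R = B(k−1)f/C = k*(k + 6)*(k**2 + 12*k + 47)/180, so s_k = R(k)·t_k = k*(-k**2 - 12*k - 47)/(15*(k + 3)*(k + 4)*(k + 5)).
Check: Δs_k = -12/(k**4 + 18*k**3 + 119*k**2 + 342*k + 360). ✓
Evaluate: s_(n+1) = (-n**3 - 15*n**2 - 74*n - 60)/(15*(n**3 + 15*n**2 + 74*n + 120)); subtract s_(2) = -1/21 ⇒ S(n) = 2*(-n**3 - 15*n**2 - 74*n + 90)/(105*(n**3 + 15*n**2 + 74*n + 120)).

S(n) = 2*(-n**3 - 15*n**2 - 74*n + 90)/(105*(n**3 + 15*n**2 + 74*n + 120))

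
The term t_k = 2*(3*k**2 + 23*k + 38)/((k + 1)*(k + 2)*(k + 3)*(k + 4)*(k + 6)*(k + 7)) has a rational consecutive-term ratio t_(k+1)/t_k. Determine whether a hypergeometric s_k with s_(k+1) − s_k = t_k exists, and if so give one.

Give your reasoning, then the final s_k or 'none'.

t_(k+1)/t_k = (k + 1)*(k + 6)*(23*k + 3*(k + 1)**2 + 61)/((k + 5)*(k + 8)*(3*k**2 + 23*k + 38)).
Gosper form: A/B · C(k+1)/C(k) with A=k + 1, B=k + 8, C=k**3 + 38*k**2/3 + 51*k + 190/3.
Need (k + 1)·f(k+1) − (k + 7)·f(k) = k**3 + 38*k**2/3 + 51*k + 190/3.
d = 6 from the (1,1,3) case.
Coefficient equations give f(k) = k*(k + 2)*(k + 4)*(k + 5)*(k**2 + 10*k + 27)/54.
Certificate R = B(k−1)f/C = k*(k + 2)*(k + 4)*(k + 7)*(k**2 + 10*k + 27)/(18*(3*k**2 + 23*k + 38)) gives s_k = k*(k**2 + 10*k + 27)/(9*(k**3 + 10*k**2 + 27*k + 18)).
s_(k+1) − s_k = 2*(3*k**2 + 23*k + 38)/(k**6 + 23*k**5 + 207*k**4 + 925*k**3 + 2144*k**2 + 2412*k + 1008) = t_k.

s_k = k*(k**2 + 10*k + 27)/(9*(k**3 + 10*k**2 + 27*k + 18))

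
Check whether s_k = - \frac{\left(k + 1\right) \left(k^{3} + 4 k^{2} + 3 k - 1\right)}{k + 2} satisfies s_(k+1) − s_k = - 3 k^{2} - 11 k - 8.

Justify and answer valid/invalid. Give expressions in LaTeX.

Invalid: residual \frac{2 k^{3} + 13 k^{2} + 27 k + 17}{k^{2} + 5 k + 6} ≠ 0.

s_(k+1) = (-k**4 - 9*k**3 - 28*k**2 - 35*k - 14)/(k + 3)
s_(k+1) − s_k = (-3*k**4 - 24*k**3 - 68*k**2 - 79*k - 31)/(k**2 + 5*k + 6)
(s_(k+1) − s_k) − t_k = (2*k**3 + 13*k**2 + 27*k + 17)/(k**2 + 5*k + 6)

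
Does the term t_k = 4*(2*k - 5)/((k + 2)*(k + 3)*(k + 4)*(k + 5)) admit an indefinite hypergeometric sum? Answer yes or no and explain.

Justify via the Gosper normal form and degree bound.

Step 1: r(k) = (k + 2)*(2*k - 3)/((k + 6)*(2*k - 5)).
Normal form (A,B,C) = (k + 2, k + 6, k - 5/2).
Need (k + 2)·f(k+1) − (k + 5)·f(k) = k - 5/2.
Degrees (1,1,1) ⇒ d ≤ 3.
Solving with deg f ≤ 3: f(k) = -k*(k**2 + 9*k + 50)/48.
Get s_k = R·t_k = k*(-k**2 - 9*k - 50)/(6*(k + 2)*(k + 3)*(k + 4)) with R(k) = B(k−1)f(k)/C(k) = -k*(k + 5)*(k**2 + 9*k + 50)/(24*(2*k - 5)).
s_(k+1) − s_k = 4*(2*k - 5)/(k**4 + 14*k**3 + 71*k**2 + 154*k + 120) = t_k.

Yes. s_k = k*(-k**2 - 9*k - 50)/(6*(k + 2)*(k + 3)*(k + 4)).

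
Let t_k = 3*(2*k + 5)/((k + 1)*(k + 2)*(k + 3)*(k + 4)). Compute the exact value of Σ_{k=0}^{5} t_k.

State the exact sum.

Step 1: r(k) = (k + 1)*(2*k + 7)/((k + 5)*(2*k + 5)).
So A=k + 1 and B=k + 5, with C=k + 5/2.
Solve (k + 1)·f(k+1) − (k + 4)·f(k) = k + 5/2.
From deg A=1, deg B=1, deg C=1: d=3.
Solving with deg f ≤ 3: f(k) = k*(k + 2)*(k + 4)/6.
R(k) = B(k−1)·f(k)/C(k) = k*(k + 2)*(k + 4)**2/(3*(2*k + 5)); s_k = R·t_k = k*(k + 4)/(k**2 + 4*k + 3).
Δs = 3*(2*k + 5)/(k**4 + 10*k**3 + 35*k**2 + 50*k + 24), as required.
Evaluate s at k=6 and k=0: 20/21 and 0; difference 20/21.

Σ = 20/21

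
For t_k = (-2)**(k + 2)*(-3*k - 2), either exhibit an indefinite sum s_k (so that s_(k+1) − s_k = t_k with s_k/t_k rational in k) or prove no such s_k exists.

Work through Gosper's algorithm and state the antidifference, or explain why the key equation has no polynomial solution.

Ratio r(k) = 2*(-3*k - 5)/(3*k + 2).
Factor: A=-2; B=1; C=k + 2/3.
Solve (-2)·f(k+1) − (1)·f(k) = k + 2/3.
deg f ≤ 1 (via 0,0,1).
Coefficient equations give f(k) = -k/3.
Certificate R = B(k−1)f/C = -k/(3*k + 2) gives s_k = (-2)**(k + 2)*k.
Verify: (-2)**(k + 2)*(-3*k - 2) matches t_k.

s_k = (-2)**(k + 2)*k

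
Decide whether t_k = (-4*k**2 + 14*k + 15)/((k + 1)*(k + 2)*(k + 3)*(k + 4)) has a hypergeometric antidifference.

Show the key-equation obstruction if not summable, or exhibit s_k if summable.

Yes. s_k = k*(2*k**2 + 24*k + 19)/(3*(k + 1)*(k + 2)*(k + 3)).

r(k) = (k + 1)*(14*k - 4*(k + 1)**2 + 29)/((k + 5)*(-4*k**2 + 14*k + 15)) after simplifying.
So A=k + 1 and B=k + 5, with C=k**2 - 7*k/2 - 15/4.
Key eq: (k + 1)·f(k+1) = (k + 4)·f(k) + (k**2 - 7*k/2 - 15/4).
From deg A=1, deg B=1, deg C=2: d=3.
Coefficient equations give f(k) = -k*(2*k**2 + 24*k + 19)/12.
Get s_k = R·t_k = k*(2*k**2 + 24*k + 19)/(3*(k + 1)*(k + 2)*(k + 3)) with R(k) = B(k−1)f(k)/C(k) = -k*(k + 4)*(2*k**2 + 24*k + 19)/(3*(4*k**2 - 14*k - 15)).
Δs = (-4*k**2 + 14*k + 15)/(k**4 + 10*k**3 + 35*k**2 + 50*k + 24), as required.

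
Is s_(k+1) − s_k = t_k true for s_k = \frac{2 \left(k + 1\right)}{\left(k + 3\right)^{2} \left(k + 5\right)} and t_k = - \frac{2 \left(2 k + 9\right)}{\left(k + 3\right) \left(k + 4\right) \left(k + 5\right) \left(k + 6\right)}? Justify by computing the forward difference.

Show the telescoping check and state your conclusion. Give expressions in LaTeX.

Invalid: residual \frac{4 \left(3 k^{2} + 25 k + 51\right)}{k^{6} + 25 k^{5} + 257 k^{4} + 1391 k^{3} + 4182 k^{2} + 6624 k + 4320} ≠ 0.

s_(k+1) = 2*(k + 2)/((k + 4)**2*(k + 6))
s_(k+1) − s_k = 2*(-(k + 1)*(k + 4)**2*(k + 6) + (k + 2)*(k + 3)**2*(k + 5))/((k + 3)**2*(k + 4)**2*(k + 5)*(k + 6))
(s_(k+1) − s_k) − t_k = 4*(3*k**2 + 25*k + 51)/(k**6 + 25*k**5 + 257*k**4 + 1391*k**3 + 4182*k**2 + 6624*k + 4320)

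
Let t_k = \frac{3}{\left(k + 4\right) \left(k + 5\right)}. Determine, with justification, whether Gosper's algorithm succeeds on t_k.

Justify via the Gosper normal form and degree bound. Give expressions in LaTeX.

Yes. s_k = \frac{3 k}{4 \left(k + 4\right)}.

Compute t_(k+1)/t_k: get (k + 4)/(k + 6).
A = k + 4, B = k + 6, C = 1.
f must satisfy (k + 4)·f(k+1) − (k + 5)·f(k) = 1.
d = 1 from the (1,1,0) case.
Coefficient equations give f(k) = k/4.
Certificate R = B(k−1)f/C = k*(k + 5)/4 gives s_k = 3*k/(4*(k + 4)).
Δs = 3/(k**2 + 9*k + 20), as required.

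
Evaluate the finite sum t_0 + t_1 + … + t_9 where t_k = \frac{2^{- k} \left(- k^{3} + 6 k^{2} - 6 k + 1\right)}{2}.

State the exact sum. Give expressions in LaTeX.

Σ = 365/512

Ratio r(k) = k*(k**2 - 3*k - 3)/(2*(k**3 - 6*k**2 + 6*k - 1)).
Normal form (A,B,C) = (1/2, 1, k**3 - 6*k**2 + 6*k - 1).
Set up (1/2)·f(k+1) − (1)·f(k) − (k**3 - 6*k**2 + 6*k - 1) = 0.
From deg A=0, deg B=0, deg C=3: d=3.
Solving with deg f ≤ 3: f(k) = -2*k*(k**2 - 3*k + 3).
Then R = B(k−1)f/C = -2*k*(k**2 - 3*k + 3)/((k - 1)*(k**2 - 5*k + 1)), so s_k = R(k)·t_k = k*(k**2 - 3*k + 3)/2**k.
Check: Δs_k = (-k**3 + 6*k**2 - 6*k + 1)/(2*2**k). ✓
Telescoping: Σ = s_(10) − s_(0) = 365/512 − (0) = 365/512.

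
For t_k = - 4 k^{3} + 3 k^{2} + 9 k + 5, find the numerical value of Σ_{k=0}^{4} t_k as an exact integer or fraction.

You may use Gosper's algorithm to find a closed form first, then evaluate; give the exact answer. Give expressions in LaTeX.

Compute t_(k+1)/t_k: get (4*k**3 + 9*k**2 - 3*k - 13)/(4*k**3 - 3*k**2 - 9*k - 5).
So A=1 and B=1, with C=k**3 - 3*k**2/4 - 9*k/4 - 5/4.
f must satisfy (1)·f(k+1) − (1)·f(k) = k**3 - 3*k**2/4 - 9*k/4 - 5/4.
From deg A=0, deg B=0, deg C=3: d=4.
Match coefficients ⇒ f(k) = k*(k**3 - 3*k**2 - 2*k - 1)/4.
R(k) = B(k−1)·f(k)/C(k) = k*(k**3 - 3*k**2 - 2*k - 1)/(4*k**3 - 3*k**2 - 9*k - 5); s_k = R·t_k = k*(-k**3 + 3*k**2 + 2*k + 1).
Δs = -4*k**3 + 3*k**2 + 9*k + 5, as required.
Sum = s_(5) − s_(0); s_(5) = -195, s_(0) = 0 ⇒ -195.

Σ = -195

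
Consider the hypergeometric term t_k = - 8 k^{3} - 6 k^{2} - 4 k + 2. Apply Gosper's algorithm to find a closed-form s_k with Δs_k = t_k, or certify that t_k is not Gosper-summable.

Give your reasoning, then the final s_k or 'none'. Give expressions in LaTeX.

t_(k+1)/t_k = (4*k**3 + 15*k**2 + 20*k + 8)/(4*k**3 + 3*k**2 + 2*k - 1).
Take A(k)=1, B(k)=1, C(k)=k**3 + 3*k**2/4 + k/2 - 1/4.
Set up (1)·f(k+1) − (1)·f(k) − (k**3 + 3*k**2/4 + k/2 - 1/4) = 0.
Bound: deg f ≤ 4.
Solve for f: f(k) = k*(2*k**3 - 2*k**2 + k - 3)/8 (degree 4 ≤ 4).
R(k) = B(k−1)·f(k)/C(k) = k*(2*k**3 - 2*k**2 + k - 3)/(2*(4*k**3 + 3*k**2 + 2*k - 1)); s_k = R·t_k = k*(-2*k**3 + 2*k**2 - k + 3).
Verify: -8*k**3 - 6*k**2 - 4*k + 2 matches t_k.

s_k = k \left(- 2 k^{3} + 2 k^{2} - k + 3\right)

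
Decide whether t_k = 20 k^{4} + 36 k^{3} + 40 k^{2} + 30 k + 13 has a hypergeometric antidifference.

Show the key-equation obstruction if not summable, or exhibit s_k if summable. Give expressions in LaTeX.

The ratio is (20*k**4 + 116*k**3 + 268*k**2 + 298*k + 139)/(20*k**4 + 36*k**3 + 40*k**2 + 30*k + 13).
Take A(k)=1, B(k)=1, C(k)=k**4 + 9*k**3/5 + 2*k**2 + 3*k/2 + 13/20.
Need (1)·f(k+1) − (1)·f(k) = k**4 + 9*k**3/5 + 2*k**2 + 3*k/2 + 13/20.
Degrees (0,0,4) ⇒ d ≤ 5.
Solving with deg f ≤ 5: f(k) = k*(4*k**4 - k**3 + 2*k**2 + 4*k + 4)/20.
Certificate R = B(k−1)f/C = k*(4*k**4 - k**3 + 2*k**2 + 4*k + 4)/(20*k**4 + 36*k**3 + 40*k**2 + 30*k + 13) gives s_k = k*(4*k**4 - k**3 + 2*k**2 + 4*k + 4).
Δs = 20*k**4 + 36*k**3 + 40*k**2 + 30*k + 13, as required.

Yes. s_k = k \left(4 k^{4} - k^{3} + 2 k^{2} + 4 k + 4\right).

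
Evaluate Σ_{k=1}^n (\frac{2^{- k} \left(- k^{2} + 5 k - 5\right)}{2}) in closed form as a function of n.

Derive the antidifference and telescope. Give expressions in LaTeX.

Compute t_(k+1)/t_k: get (-5*k + (k + 1)**2)/(2*(k**2 - 5*k + 5)).
Normal form (A,B,C) = (1/2, 1, k**2 - 5*k + 5).
Set up (1/2)·f(k+1) − (1)·f(k) − (k**2 - 5*k + 5) = 0.
From deg A=0, deg B=0, deg C=2: d=2.
Solving with deg f ≤ 2: f(k) = -2*(k**2 - 3*k + 3).
Get s_k = R·t_k = (k**2 - 3*k + 3)/2**k with R(k) = B(k−1)f(k)/C(k) = -2*(k**2 - 3*k + 3)/(k**2 - 5*k + 5).
s_(k+1) − s_k = (-k**2 + 5*k - 5)/(2*2**k) = t_k.
s_(n+1) = 2**(-n - 1)*(n**2 - n + 1) and s_(1) = 1/2, so S(n) = 2**(-n - 1)*(-2**n + n**2 - n + 1).

S(n) = 2^{- n - 1} \left(- 2^{n} + n^{2} - n + 1\right)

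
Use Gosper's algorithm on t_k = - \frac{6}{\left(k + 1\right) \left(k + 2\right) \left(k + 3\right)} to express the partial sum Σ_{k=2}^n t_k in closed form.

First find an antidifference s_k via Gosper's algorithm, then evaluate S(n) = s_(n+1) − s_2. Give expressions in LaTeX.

S(n) = \frac{- n^{2} - 5 n + 6}{4 \left(n^{2} + 5 n + 6\right)}

r(k) = (k + 1)/(k + 4) after simplifying.
Gosper form: A/B · C(k+1)/C(k) with A=k + 1, B=k + 4, C=1.
Key eq: (k + 1)·f(k+1) = (k + 3)·f(k) + (1).
Bound: deg f ≤ 2.
Coefficient equations give f(k) = k*(k + 3)/4.
Certificate R = B(k−1)f/C = k*(k + 3)**2/4 gives s_k = 3*k*(-k - 3)/(2*(k + 1)*(k + 2)).
s_(k+1) − s_k = -6/(k**3 + 6*k**2 + 11*k + 6) = t_k.
Σ_(k=2)^n t_k = s_(n+1) − s_(2) = (3*(-n**2 - 5*n - 4)/(2*(n**2 + 5*n + 6))) − (-5/4), i.e. (-n**2 - 5*n + 6)/(4*(n**2 + 5*n + 6)).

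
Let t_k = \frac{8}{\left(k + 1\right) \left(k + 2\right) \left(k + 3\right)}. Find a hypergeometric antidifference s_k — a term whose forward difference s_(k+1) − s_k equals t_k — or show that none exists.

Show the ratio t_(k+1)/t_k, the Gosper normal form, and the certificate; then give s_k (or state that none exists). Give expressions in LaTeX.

s_k = \frac{2 k \left(k + 3\right)}{\left(k + 1\right) \left(k + 2\right)}

Compute t_(k+1)/t_k: get (k + 1)/(k + 4).
Take A(k)=k + 1, B(k)=k + 4, C(k)=1.
Key eq: (k + 1)·f(k+1) = (k + 3)·f(k) + (1).
d = 2 from the (1,1,0) case.
Coefficient equations give f(k) = k*(k + 3)/4.
R(k) = B(k−1)·f(k)/C(k) = k*(k + 3)**2/4; s_k = R·t_k = 2*k*(k + 3)/((k + 1)*(k + 2)).
Check: Δs_k = 8/(k**3 + 6*k**2 + 11*k + 6). ✓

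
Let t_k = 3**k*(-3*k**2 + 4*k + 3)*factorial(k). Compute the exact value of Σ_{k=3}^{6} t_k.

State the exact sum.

Σ = -44089920

The ratio is 3*(3*k**3 + 5*k**2 - 2*k - 4)/(3*k**2 - 4*k - 3).
Normal form (A,B,C) = (3*k + 3, 1, k**2 - 4*k/3 - 1).
Solve (3*k + 3)·f(k+1) − (1)·f(k) = k**2 - 4*k/3 - 1.
Degrees (1,0,2) ⇒ d ≤ 1.
A polynomial solution: f(k) = (k - 3)/3.
Certificate R = B(k−1)f/C = (k - 3)/(3*k**2 - 4*k - 3) gives s_k = -3**k*(k - 3)*factorial(k).
Δs = 3**k*(-3*k**2 + 4*k + 3)*factorial(k), as required.
Evaluate s at k=7 and k=3: -44089920 and 0; difference -44089920.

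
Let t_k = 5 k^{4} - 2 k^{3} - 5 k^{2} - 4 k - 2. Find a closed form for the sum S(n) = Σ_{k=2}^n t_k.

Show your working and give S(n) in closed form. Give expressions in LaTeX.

Ratio r(k) = (5*k**4 + 18*k**3 + 19*k**2 - 8)/(5*k**4 - 2*k**3 - 5*k**2 - 4*k - 2).
Gosper form: A/B · C(k+1)/C(k) with A=1, B=1, C=k**4 - 2*k**3/5 - k**2 - 4*k/5 - 2/5.
Solve (1)·f(k+1) − (1)·f(k) = k**4 - 2*k**3/5 - k**2 - 4*k/5 - 2/5.
deg f ≤ 5 (via 0,0,4).
Coefficient equations give f(k) = k*(k**4 - 3*k**3 + k**2 - 1)/5.
So s_k = (B(k−1)f/C)·t_k = (k*(k**4 - 3*k**3 + k**2 - 1)/(5*k**4 - 2*k**3 - 5*k**2 - 4*k - 2))·t_k = k**5 - 3*k**4 + k**3 - k.
Δs = 5*k**4 - 2*k**3 - 5*k**2 - 4*k - 2, as required.
Telescope: S(n) = s_(n+1) − s_(2) = n**5 + 2*n**4 - n**3 - 5*n**2 - 5*n - 2 − (-10) = n**5 + 2*n**4 - n**3 - 5*n**2 - 5*n + 8.

S(n) = n^{5} + 2 n^{4} - n^{3} - 5 n^{2} - 5 n + 8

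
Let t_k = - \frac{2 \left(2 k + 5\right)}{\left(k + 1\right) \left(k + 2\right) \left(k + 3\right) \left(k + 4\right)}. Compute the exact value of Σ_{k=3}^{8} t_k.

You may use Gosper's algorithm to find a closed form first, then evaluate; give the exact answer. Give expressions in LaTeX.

t_(k+1)/t_k = (k + 1)*(2*k + 7)/((k + 5)*(2*k + 5)).
Gosper form: A/B · C(k+1)/C(k) with A=k + 1, B=k + 5, C=k + 5/2.
Key eq: (k + 1)·f(k+1) = (k + 4)·f(k) + (k + 5/2).
Degrees (1,1,1) ⇒ d ≤ 3.
Solve for f: f(k) = k*(k + 2)*(k + 4)/6 (degree 3 ≤ 3).
Then R = B(k−1)f/C = k*(k + 2)*(k + 4)**2/(3*(2*k + 5)), so s_k = R(k)·t_k = 2*k*(-k - 4)/(3*(k**2 + 4*k + 3)).
Δs = 2*(-2*k - 5)/(k**4 + 10*k**3 + 35*k**2 + 50*k + 24), as required.
Σ_(k=3)^(8) t_k = s_(9) − s_(3) = -13/20 − (-7/12) = -1/15.

Σ = -1/15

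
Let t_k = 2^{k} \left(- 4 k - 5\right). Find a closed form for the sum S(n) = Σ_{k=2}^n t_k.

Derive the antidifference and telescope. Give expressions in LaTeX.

S(n) = - 8 \cdot 2^{n} n - 2 \cdot 2^{n} + 20

Ratio r(k) = 2*(4*k + 9)/(4*k + 5).
Factor: A=2; B=1; C=k + 5/4.
Key eq: (2)·f(k+1) = (1)·f(k) + (k + 5/4).
d = 1 from the (0,0,1) case.
Solve for f: f(k) = (4*k - 3)/4 (degree 1 ≤ 1).
Certificate R = B(k−1)f/C = (4*k - 3)/(4*k + 5) gives s_k = 2**k*(3 - 4*k).
Verify: 2**k*(-4*k - 5) matches t_k.
Σ_(k=2)^n t_k = s_(n+1) − s_(2) = (2**(n + 1)*(-4*n - 1)) − (-20), i.e. -8*2**n*n - 2*2**n + 20.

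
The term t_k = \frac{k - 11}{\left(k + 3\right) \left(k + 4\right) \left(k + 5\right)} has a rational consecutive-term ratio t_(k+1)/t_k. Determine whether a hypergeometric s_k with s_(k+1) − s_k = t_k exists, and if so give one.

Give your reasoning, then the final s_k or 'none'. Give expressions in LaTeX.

s_k = \frac{k \left(- k - 10\right)}{3 \left(k + 3\right) \left(k + 4\right)}

The ratio is (k - 10)*(k + 3)/((k - 11)*(k + 6)).
Normal form (A,B,C) = (k + 3, k + 6, k - 11).
f must satisfy (k + 3)·f(k+1) − (k + 5)·f(k) = k - 11.
From deg A=1, deg B=1, deg C=1: d=2.
Solving with deg f ≤ 2: f(k) = -k*(k + 10)/3.
R(k) = B(k−1)·f(k)/C(k) = -k*(k + 5)*(k + 10)/(3*(k - 11)); s_k = R·t_k = k*(-k - 10)/(3*(k + 3)*(k + 4)).
Verify: (k - 11)/(k**3 + 12*k**2 + 47*k + 60) matches t_k.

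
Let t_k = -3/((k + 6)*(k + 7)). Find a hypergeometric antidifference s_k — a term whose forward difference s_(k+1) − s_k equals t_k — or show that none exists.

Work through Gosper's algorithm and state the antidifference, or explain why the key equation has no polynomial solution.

r(k) = (k + 6)/(k + 8) after simplifying.
Normal form (A,B,C) = (k + 6, k + 8, 1).
Key eq: (k + 6)·f(k+1) = (k + 7)·f(k) + (1).
From deg A=1, deg B=1, deg C=0: d=1.
A polynomial solution: f(k) = k/6.
R(k) = B(k−1)·f(k)/C(k) = k*(k + 7)/6; s_k = R·t_k = -k/(2*k + 12).
Δs = -3/(k**2 + 13*k + 42), as required.

s_k = -k/(2*k + 12)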